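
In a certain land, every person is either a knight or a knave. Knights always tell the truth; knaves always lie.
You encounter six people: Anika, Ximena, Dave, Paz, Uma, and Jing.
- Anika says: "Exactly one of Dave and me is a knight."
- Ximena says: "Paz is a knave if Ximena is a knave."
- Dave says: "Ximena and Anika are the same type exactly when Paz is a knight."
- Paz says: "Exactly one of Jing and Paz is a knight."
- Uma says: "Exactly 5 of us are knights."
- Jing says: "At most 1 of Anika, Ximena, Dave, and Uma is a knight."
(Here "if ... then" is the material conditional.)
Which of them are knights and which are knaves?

Anika is a knight, Ximena is a knight, Dave is a knave, Paz is a knave, Uma is a knave, and Jing is a knave.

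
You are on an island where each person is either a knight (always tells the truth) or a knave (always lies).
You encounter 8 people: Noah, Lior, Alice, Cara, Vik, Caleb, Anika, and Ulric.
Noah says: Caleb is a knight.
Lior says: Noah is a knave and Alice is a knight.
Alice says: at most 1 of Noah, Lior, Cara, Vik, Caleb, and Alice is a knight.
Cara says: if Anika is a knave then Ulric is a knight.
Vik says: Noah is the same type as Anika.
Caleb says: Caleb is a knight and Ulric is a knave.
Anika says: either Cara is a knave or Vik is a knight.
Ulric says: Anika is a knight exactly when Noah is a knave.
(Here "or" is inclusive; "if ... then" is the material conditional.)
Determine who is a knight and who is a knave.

Noah is a knight, Lior is a knave, Alice is a knave, Cara is a knight, Vik is a knight, Caleb is a knight, Anika is a knight, and Ulric is a knave.

Noah is a knight, so "Caleb is a knight" must be True — and it is.
Lior is a knave, and the claim "Noah is a knave and Alice is a knight" is indeed False.
Alice is a knave; "at most 1 of Noah, Lior, Cara, Vik, Caleb, and Alice is a knight" is False, as required.
Cara is a knight, so "if Anika is a knave then Ulric is a knight" must be True — and it is.
Vik is a knight, so "Noah is the same type as Anika" must be True — and it is.
Since Caleb is a knight, "Caleb is a knight and Ulric is a knave" needs to be True, which holds.
Since Anika is a knight, "either Cara is a knave or Vik is a knight" needs to be True, which holds.
Ulric is a knave, and the claim "Anika is a knight exactly when Noah is a knave" is indeed False.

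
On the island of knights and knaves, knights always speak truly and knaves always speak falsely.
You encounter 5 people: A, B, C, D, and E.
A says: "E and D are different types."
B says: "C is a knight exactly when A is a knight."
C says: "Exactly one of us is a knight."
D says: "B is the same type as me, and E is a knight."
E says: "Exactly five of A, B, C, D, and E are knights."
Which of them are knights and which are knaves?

A is a knave; "E and D are different types" is false, as required.
Since B is a knave, "C is a knight exactly when A is a knight" needs to be false, which holds.
C is a knight; "exactly one of us is a knight" is true, as required.
D is a knave, so "B is the same type as me, and E is a knight" must be false — and it is.
E (knave): "exactly five of A, B, C, D, and E are knights" — false. ✓

A is a knave, B is a knave, C is a knight, D is a knave, and E is a knave.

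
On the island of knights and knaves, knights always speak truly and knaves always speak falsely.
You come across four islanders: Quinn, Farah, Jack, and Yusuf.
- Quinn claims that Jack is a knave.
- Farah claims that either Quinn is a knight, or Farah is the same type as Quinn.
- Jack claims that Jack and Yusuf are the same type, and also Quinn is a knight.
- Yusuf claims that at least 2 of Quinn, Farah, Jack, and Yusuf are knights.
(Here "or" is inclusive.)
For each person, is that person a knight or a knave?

As a knight, Quinn's statement "Jack is a knave" should be true; it is.
Since Farah is a knight, "either Quinn is a knight, or Farah is the same type as Quinn" needs to be true, which holds.
Jack is a knave, and the claim "Jack and Yusuf are the same type, and also Quinn is a knight" is indeed false.
As a knight, Yusuf's statement "at least 2 of Quinn, Farah, Jack, and Yusuf are knights" should be true; it is.

Knights: Quinn, Farah, and Yusuf. Knaves: Jack.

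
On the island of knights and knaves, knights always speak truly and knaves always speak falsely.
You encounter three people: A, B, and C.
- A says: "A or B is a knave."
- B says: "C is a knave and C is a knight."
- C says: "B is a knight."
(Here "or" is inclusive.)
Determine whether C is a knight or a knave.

C is a knave.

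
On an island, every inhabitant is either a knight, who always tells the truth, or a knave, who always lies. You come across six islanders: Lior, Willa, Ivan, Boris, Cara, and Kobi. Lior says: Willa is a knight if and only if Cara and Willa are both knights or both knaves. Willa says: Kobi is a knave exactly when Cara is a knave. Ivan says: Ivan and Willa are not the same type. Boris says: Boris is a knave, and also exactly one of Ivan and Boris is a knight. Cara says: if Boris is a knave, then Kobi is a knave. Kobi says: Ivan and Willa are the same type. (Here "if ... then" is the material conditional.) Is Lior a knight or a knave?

Lior is a knave.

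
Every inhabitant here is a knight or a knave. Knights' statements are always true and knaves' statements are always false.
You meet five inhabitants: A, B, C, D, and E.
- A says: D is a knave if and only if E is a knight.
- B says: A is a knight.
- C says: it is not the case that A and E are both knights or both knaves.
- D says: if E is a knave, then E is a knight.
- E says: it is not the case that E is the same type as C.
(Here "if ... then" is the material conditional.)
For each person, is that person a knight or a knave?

A is a knave, B is a knave, C is a knave, D is a knave, and E is a knave.

As a knave, A's statement "D is a knave if and only if E is a knight" should be false; it is.
As a knave, B's statement "A is a knight" should be false; it is.
C is a knave, and the claim "it is not the case that A and E are both knights or both knaves" is indeed false.
As a knave, D's statement "if E is a knave, then E is a knight" should be false; it is.
E is a knave, and the claim "it is not the case that E is the same type as C" is indeed false.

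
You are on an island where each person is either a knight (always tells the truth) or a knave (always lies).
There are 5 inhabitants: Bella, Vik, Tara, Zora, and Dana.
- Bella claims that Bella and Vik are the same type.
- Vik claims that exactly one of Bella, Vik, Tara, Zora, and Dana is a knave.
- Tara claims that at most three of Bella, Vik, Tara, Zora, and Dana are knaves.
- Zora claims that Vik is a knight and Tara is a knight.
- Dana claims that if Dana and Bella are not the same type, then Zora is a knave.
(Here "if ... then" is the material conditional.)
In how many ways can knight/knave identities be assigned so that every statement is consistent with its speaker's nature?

1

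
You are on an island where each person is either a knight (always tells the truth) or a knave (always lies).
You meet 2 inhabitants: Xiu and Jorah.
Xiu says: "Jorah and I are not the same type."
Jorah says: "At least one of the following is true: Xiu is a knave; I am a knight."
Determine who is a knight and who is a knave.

Xiu is a knight and Jorah is a knave.

Suppose Xiu is a knave. Then Xiu's statement "Jorah and I are not the same type" would have to be false. Checking the 2 ways to assign the others, none is consistent with every speaker.
(For instance, with Jorah=knave, Jorah's claim "at least one of the following is true: Xiu is a knave; I am a knight" comes out true where it would need to be false.)
So Xiu must be a knight, making "Jorah and I are not the same type" true. Taking Xiu=knight, Jorah=knave, each remaining statement checks out:
  Jorah (knave): "at least one of the following is true: Xiu is a knave; I am a knight" — false. ✓
This is the unique consistent assignment.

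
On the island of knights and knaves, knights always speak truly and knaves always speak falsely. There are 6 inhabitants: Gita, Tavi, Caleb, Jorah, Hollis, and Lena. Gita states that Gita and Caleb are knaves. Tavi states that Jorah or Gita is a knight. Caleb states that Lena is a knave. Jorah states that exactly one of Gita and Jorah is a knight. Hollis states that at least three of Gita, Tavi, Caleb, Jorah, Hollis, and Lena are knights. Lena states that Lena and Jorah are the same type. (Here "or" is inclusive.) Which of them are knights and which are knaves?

Gita (knave): "Gita and Caleb are knaves" — false. ✓
Tavi is a knight, so "Jorah or Gita is a knight" must be true — and it is.
Caleb is a knight; "Lena is a knave" is true, as required.
As a knight, Jorah's statement "exactly one of Gita and Jorah is a knight" should be true; it is.
Hollis (knight): "at least three of Gita, Tavi, Caleb, Jorah, Hollis, and Lena are knights" — true. ✓
Lena is a knave, and the claim "Lena and Jorah are the same type" is indeed false.

Gita is a knave, Tavi is a knight, Caleb is a knight, Jorah is a knight, Hollis is a knight, and Lena is a knave.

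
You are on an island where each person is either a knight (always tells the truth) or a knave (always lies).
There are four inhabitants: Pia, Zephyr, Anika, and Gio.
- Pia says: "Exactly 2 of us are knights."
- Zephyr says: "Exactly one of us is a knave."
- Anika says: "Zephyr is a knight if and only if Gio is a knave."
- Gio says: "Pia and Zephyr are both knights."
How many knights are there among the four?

The unique consistent assignment is Pia=knave, Zephyr=knave, Anika=knave, Gio=knave.
That has 0 knights.

0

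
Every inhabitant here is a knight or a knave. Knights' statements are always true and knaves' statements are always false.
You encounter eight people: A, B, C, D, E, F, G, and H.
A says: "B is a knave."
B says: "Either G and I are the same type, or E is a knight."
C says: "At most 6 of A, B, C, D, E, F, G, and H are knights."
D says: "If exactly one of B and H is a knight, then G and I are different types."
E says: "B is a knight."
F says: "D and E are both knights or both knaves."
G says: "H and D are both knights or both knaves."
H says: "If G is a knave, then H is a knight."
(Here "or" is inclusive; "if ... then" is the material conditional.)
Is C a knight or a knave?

C is a knight.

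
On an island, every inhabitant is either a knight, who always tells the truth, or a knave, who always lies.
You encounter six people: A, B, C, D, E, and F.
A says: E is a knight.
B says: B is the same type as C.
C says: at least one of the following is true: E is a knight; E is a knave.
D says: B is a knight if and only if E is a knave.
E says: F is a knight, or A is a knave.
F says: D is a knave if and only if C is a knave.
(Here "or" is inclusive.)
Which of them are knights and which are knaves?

A is a knight, B is a knave, C is a knight, D is a knight, E is a knight, and F is a knight.

A (knight): "E is a knight" — True. ✓
As a knave, B's statement "B is the same type as C" should be false; it is.
C is a knight, so "at least one of the following is true: E is a knight; E is a knave" must be True — and it is.
As a knight, D's statement "B is a knight if and only if E is a knave" should be True; it is.
E is a knight, so "F is a knight, or A is a knave" must be True — and it is.
F is a knight; "D is a knave if and only if C is a knave" is True, as required.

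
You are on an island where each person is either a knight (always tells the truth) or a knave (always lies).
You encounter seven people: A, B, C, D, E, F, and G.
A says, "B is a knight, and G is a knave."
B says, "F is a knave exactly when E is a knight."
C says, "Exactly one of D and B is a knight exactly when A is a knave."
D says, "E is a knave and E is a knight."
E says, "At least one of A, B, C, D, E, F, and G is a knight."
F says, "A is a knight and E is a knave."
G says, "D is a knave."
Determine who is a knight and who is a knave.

A is a knave, B is a knight, C is a knight, D is a knave, E is a knight, F is a knave, and G is a knight.

Since A is a knave, "B is a knight, and G is a knave" needs to be False, which holds.
As a knight, B's statement "F is a knave exactly when E is a knight" should be True; it is.
Since C is a knight, "exactly one of D and B is a knight exactly when A is a knave" needs to be True, which holds.
Since D is a knave, "E is a knave and E is a knight" needs to be False, which holds.
As a knight, E's statement "at least one of A, B, C, D, E, F, and G is a knight" should be True; it is.
Since F is a knave, "A is a knight and E is a knave" needs to be False, which holds.
Since G is a knight, "D is a knave" needs to be True, which holds.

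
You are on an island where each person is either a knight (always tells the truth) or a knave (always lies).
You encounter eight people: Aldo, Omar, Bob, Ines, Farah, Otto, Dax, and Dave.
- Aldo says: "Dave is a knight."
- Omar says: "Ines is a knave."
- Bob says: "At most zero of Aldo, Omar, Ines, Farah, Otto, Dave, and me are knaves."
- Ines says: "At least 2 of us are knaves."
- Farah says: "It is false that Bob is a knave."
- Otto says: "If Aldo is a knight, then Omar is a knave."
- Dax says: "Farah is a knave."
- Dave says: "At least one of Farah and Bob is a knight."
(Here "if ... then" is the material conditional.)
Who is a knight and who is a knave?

Aldo is a knave, Omar is a knave, Bob is a knave, Ines is a knight, Farah is a knave, Otto is a knight, Dax is a knight, and Dave is a knave.

Aldo is a knave, so "Dave is a knight" must be False — and it is.
As a knave, Omar's statement "Ines is a knave" should be False; it is.
Since Bob is a knave, "at most zero of Aldo, Omar, Ines, Farah, Otto, Dave, and me are knaves" needs to be False, which holds.
Ines is a knight; "at least 2 of us are knaves" is True, as required.
Farah (knave): "it is false that Bob is a knave" — False. ✓
Otto is a knight, so "if Aldo is a knight, then Omar is a knave" must be True — and it is.
Dax is a knight; "Farah is a knave" is True, as required.
Dave is a knave; "at least one of Farah and Bob is a knight" is False, as required.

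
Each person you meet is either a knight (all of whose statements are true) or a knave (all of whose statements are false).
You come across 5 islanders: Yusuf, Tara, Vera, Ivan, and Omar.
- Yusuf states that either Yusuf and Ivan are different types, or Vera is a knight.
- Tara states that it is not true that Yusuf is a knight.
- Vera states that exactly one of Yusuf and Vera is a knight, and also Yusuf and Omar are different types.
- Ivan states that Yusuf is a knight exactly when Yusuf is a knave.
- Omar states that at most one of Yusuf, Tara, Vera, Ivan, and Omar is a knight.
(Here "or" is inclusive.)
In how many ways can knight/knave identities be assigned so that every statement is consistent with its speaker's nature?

0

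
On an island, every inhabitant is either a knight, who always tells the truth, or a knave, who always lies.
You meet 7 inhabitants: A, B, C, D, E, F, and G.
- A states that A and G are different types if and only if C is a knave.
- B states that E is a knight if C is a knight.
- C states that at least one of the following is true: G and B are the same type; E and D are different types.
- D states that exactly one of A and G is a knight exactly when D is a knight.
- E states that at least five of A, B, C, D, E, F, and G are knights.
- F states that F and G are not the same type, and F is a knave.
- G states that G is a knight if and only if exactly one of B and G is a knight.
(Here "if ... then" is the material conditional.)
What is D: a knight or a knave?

D is a knave.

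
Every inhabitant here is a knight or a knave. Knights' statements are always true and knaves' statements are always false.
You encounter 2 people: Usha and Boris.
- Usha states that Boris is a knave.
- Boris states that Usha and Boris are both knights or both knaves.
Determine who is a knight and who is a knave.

Suppose Usha is a knave. Then Usha's statement "Boris is a knave" would have to be false. Checking the 2 ways to assign the others, none is consistent with every speaker.
(For instance, with Boris=knave, Usha's claim "Boris is a knave" comes out true where it would need to be false.)
So Usha must be a knight, making "Boris is a knave" true. Taking Usha=knight, Boris=knave, each remaining statement checks out:
  Boris (knave): "Usha and Boris are both knights or both knaves" — false. ✓
This is the unique consistent assignment.

Usha is a knight and Boris is a knave.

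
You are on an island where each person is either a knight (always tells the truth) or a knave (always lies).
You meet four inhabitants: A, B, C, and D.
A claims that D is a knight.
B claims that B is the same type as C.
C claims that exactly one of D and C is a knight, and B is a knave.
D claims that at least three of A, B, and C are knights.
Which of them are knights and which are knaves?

Knights: C. Knaves: A, B, and D.

Suppose A is a knight. Then A's statement "D is a knight" would have to be true. Checking the 8 ways to assign the others, none is consistent with every speaker.
(For instance, with B=knave, C=knight, D=knave, A's claim "D is a knight" comes out false where it would need to be true.)
So A must be a knave, making "D is a knight" false. Taking A=knave, B=knave, C=knight, D=knave, each remaining statement checks out:
  B (knave): "B is the same type as C" — false. ✓
  C (knight): "exactly one of D and C is a knight, and B is a knave" — true. ✓
  D (knave): "at least three of A, B, and C are knights" — false. ✓
This is the unique consistent assignment.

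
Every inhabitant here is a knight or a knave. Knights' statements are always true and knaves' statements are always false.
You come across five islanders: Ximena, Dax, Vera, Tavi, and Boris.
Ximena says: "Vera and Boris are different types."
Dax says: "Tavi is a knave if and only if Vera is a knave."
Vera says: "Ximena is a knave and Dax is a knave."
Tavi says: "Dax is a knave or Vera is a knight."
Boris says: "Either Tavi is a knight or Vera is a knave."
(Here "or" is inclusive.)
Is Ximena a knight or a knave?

Ximena is a knight.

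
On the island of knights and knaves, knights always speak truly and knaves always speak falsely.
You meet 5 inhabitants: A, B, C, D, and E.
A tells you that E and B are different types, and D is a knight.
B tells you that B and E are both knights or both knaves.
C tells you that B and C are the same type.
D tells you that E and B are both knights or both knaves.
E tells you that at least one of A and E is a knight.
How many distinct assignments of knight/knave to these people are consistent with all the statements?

2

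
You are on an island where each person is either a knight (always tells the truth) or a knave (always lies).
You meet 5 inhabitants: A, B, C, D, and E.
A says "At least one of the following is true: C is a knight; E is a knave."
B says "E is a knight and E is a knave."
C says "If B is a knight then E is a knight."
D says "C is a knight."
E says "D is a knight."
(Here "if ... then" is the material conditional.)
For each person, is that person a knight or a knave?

A is a knight, B is a knave, C is a knight, D is a knight, and E is a knight.

A is a knight; "at least one of the following is true: C is a knight; E is a knave" is true, as required.
As a knave, B's statement "E is a knight and E is a knave" should be false; it is.
C is a knight; "if B is a knight then E is a knight" is true, as required.
D is a knight, and the claim "C is a knight" is indeed true.
Since E is a knight, "D is a knight" needs to be true, which holds.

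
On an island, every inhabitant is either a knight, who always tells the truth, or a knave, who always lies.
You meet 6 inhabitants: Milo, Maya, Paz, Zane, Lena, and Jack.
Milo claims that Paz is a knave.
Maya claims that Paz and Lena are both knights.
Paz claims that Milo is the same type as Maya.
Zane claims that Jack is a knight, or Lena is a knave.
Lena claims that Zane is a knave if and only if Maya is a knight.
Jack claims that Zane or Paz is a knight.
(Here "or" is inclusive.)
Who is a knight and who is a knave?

Milo is a knight, Maya is a knave, Paz is a knave, Zane is a knight, Lena is a knight, and Jack is a knight.

Milo is a knight, so "Paz is a knave" must be true — and it is.
Maya is a knave, so "Paz and Lena are both knights" must be False — and it is.
Since Paz is a knave, "Milo is the same type as Maya" needs to be False, which holds.
Zane is a knight, so "Jack is a knight, or Lena is a knave" must be true — and it is.
Lena is a knight, so "Zane is a knave if and only if Maya is a knight" must be true — and it is.
Since Jack is a knight, "Zane or Paz is a knight" needs to be true, which holds.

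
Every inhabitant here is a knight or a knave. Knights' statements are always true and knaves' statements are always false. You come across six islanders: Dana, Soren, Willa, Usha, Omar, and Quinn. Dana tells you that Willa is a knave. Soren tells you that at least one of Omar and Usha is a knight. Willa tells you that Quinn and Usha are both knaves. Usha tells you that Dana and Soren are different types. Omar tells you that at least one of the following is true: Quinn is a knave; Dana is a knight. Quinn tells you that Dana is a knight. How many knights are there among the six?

4

The unique consistent assignment is Dana=knight, Soren=knight, Willa=knave, Usha=knave, Omar=knight, Quinn=knight.
That has 4 knights.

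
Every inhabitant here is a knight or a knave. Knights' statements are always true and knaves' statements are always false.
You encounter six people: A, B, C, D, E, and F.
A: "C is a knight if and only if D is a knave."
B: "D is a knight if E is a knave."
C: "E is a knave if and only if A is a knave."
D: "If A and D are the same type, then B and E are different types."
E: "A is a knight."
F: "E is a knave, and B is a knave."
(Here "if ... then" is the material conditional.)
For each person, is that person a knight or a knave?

A is a knave, B is a knight, C is a knight, D is a knight, E is a knave, and F is a knave.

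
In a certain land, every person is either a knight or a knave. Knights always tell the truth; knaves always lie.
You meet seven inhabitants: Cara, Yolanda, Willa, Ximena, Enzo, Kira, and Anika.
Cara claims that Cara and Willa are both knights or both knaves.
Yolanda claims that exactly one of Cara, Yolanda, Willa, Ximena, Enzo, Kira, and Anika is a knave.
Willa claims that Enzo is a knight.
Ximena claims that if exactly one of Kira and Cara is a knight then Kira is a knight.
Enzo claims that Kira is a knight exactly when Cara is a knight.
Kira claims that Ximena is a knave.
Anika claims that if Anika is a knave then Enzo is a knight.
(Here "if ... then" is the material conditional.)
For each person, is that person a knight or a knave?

Cara is a knave, so "Cara and Willa are both knights or both knaves" must be False — and it is.
Yolanda is a knave; "exactly one of Cara, Yolanda, Willa, Ximena, Enzo, Kira, and Anika is a knave" is False, as required.
Willa is a knight; "Enzo is a knight" is true, as required.
Ximena is a knight, so "if exactly one of Kira and Cara is a knight then Kira is a knight" must be true — and it is.
Enzo is a knight; "Kira is a knight exactly when Cara is a knight" is true, as required.
Kira is a knave; "Ximena is a knave" is False, as required.
Anika is a knight, so "if Anika is a knave then Enzo is a knight" must be true — and it is.

Cara is a knave, Yolanda is a knave, Willa is a knight, Ximena is a knight, Enzo is a knight, Kira is a knave, and Anika is a knight.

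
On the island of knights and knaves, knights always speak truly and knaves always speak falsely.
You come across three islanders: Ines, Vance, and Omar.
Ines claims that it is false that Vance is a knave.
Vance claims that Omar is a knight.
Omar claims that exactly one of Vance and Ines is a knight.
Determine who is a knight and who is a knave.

Ines is a knave, Vance is a knave, and Omar is a knave.

Suppose Ines is a knight. Then Ines's statement "it is false that Vance is a knave" would have to be true. Checking the 4 ways to assign the others, none is consistent with every speaker.
(For instance, with Vance=knave, Omar=knave, Ines's claim "it is false that Vance is a knave" comes out false where it would need to be true.)
So Ines must be a knave, making "it is false that Vance is a knave" false. Taking Ines=knave, Vance=knave, Omar=knave, each remaining statement checks out:
  Vance (knave): "Omar is a knight" — false. ✓
  Omar (knave): "exactly one of Vance and Ines is a knight" — false. ✓
This is the unique consistent assignment.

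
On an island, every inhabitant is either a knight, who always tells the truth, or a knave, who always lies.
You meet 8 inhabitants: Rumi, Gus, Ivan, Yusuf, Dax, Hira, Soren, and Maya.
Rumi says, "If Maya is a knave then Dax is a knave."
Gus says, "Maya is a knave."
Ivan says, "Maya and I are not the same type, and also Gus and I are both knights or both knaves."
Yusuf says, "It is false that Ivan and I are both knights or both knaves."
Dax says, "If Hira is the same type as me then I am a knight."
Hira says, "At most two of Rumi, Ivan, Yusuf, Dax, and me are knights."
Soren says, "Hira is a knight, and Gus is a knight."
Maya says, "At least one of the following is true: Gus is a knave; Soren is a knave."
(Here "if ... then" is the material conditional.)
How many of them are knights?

The unique consistent assignment is Rumi=knave, Gus=knight, Ivan=knave, Yusuf=knave, Dax=knight, Hira=knight, Soren=knight, Maya=knave.
That has 4 knights.

4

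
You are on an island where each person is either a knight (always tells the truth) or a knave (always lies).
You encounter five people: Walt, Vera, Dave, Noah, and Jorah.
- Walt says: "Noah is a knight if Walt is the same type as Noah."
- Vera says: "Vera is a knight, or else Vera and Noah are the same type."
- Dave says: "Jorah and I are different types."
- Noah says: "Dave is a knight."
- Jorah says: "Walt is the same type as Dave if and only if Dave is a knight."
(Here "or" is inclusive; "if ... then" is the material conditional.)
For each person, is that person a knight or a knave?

Walt is a knave, Vera is a knight, Dave is a knave, Noah is a knave, and Jorah is a knave.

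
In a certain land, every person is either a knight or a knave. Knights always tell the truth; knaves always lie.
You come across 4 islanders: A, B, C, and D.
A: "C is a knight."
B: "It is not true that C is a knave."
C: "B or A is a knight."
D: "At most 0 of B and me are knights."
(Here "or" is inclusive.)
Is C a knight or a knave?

Consistent assignments: {A=knight, B=knight, C=knight, D=knave}
In every consistent assignment, C is a knight.

C is a knight.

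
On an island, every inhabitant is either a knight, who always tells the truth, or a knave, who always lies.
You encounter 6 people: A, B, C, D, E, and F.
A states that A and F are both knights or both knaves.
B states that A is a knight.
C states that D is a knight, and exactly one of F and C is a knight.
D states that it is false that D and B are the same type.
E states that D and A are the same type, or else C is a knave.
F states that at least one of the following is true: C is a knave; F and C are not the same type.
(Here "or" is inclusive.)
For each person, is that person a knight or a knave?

Knights: E and F. Knaves: A, B, C, and D.

A is a knave; "A and F are both knights or both knaves" is false, as required.
As a knave, B's statement "A is a knight" should be false; it is.
Since C is a knave, "D is a knight, and exactly one of F and C is a knight" needs to be false, which holds.
D is a knave; "it is false that D and B are the same type" is false, as required.
E is a knight, and the claim "D and A are the same type, or else C is a knave" is indeed True.
As a knight, F's statement "at least one of the following is true: C is a knave; F and C are not the same type" should be True; it is.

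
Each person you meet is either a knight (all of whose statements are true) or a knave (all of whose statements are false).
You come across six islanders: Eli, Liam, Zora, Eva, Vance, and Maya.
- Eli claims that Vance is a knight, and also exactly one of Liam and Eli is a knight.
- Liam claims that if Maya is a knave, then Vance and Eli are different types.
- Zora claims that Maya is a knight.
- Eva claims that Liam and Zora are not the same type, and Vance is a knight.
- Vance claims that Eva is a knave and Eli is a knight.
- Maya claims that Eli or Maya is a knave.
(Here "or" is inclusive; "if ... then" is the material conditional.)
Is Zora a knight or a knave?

Zora is a knight.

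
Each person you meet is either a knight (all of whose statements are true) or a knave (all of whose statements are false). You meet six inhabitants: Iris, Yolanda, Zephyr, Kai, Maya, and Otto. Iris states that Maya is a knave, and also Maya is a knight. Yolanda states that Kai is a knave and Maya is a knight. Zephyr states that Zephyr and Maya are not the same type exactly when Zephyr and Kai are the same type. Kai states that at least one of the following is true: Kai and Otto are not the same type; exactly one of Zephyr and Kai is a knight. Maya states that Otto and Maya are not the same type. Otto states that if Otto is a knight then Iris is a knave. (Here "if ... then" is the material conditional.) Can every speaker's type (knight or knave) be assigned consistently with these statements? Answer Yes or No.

Checking all 64 assignments, each has at least one speaker whose statement's truth value contradicts their type.

No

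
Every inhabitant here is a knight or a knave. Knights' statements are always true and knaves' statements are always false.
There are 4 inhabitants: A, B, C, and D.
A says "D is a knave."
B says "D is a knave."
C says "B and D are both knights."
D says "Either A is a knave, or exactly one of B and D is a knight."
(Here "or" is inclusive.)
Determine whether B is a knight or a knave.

B is a knave.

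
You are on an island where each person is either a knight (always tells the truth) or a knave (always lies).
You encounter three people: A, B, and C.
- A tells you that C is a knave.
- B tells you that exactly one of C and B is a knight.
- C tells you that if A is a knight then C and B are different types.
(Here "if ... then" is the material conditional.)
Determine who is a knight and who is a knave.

Knights: A. Knaves: B and C.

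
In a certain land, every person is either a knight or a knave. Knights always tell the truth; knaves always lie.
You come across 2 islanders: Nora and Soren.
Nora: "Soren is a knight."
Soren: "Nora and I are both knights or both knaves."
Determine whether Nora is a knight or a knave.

Nora is a knight.

Consistent assignments: {Nora=knight, Soren=knight}
In every consistent assignment, Nora is a knight.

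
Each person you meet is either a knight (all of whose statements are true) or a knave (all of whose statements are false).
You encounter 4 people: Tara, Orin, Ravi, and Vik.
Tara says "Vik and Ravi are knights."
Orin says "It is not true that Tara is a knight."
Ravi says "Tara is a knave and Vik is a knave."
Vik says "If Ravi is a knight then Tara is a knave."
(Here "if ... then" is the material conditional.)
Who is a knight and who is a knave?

Knights: Orin and Vik. Knaves: Tara and Ravi.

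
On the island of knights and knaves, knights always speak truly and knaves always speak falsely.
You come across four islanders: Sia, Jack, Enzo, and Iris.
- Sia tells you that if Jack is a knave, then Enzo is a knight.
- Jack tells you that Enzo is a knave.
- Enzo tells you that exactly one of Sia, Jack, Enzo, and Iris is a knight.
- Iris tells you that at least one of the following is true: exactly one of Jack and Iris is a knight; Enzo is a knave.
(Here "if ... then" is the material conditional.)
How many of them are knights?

3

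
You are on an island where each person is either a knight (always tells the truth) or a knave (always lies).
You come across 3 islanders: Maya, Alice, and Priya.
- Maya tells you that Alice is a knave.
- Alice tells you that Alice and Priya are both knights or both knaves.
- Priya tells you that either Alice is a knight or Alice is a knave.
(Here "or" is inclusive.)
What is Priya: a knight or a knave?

Priya is a knight.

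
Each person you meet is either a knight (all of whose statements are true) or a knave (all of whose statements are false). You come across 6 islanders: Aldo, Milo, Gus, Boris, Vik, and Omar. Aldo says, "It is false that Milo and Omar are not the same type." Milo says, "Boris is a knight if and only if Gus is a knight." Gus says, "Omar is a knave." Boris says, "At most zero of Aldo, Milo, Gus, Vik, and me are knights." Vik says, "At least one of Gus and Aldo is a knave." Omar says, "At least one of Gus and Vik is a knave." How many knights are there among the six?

The unique consistent assignment is Aldo=knight, Milo=knight, Gus=knave, Boris=knave, Vik=knight, Omar=knight.
That has 4 knights.

4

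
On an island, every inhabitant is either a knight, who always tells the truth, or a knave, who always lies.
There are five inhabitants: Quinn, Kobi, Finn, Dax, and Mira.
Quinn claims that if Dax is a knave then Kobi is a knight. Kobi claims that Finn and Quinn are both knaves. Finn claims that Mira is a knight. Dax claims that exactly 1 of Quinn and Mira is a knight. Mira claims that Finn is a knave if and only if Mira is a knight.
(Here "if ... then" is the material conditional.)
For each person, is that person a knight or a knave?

Knights: Quinn and Dax. Knaves: Kobi, Finn, and Mira.

Quinn is a knight, so "if Dax is a knave then Kobi is a knight" must be true — and it is.
Since Kobi is a knave, "Finn and Quinn are both knaves" needs to be False, which holds.
Finn is a knave, and the claim "Mira is a knight" is indeed False.
Dax (knight): "exactly 1 of Quinn and Mira is a knight" — true. ✓
Mira is a knave, and the claim "Finn is a knave if and only if Mira is a knight" is indeed False.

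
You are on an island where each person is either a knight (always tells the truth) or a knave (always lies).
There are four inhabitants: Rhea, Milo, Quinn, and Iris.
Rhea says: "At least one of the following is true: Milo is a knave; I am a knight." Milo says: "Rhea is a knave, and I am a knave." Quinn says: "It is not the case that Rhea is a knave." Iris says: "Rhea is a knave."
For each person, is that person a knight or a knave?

As a knight, Rhea's statement "at least one of the following is true: Milo is a knave; I am a knight" should be true; it is.
Milo (knave): "Rhea is a knave, and I am a knave" — False. ✓
Quinn (knight): "it is not the case that Rhea is a knave" — true. ✓
Since Iris is a knave, "Rhea is a knave" needs to be False, which holds.

Rhea is a knight, Milo is a knave, Quinn is a knight, and Iris is a knave.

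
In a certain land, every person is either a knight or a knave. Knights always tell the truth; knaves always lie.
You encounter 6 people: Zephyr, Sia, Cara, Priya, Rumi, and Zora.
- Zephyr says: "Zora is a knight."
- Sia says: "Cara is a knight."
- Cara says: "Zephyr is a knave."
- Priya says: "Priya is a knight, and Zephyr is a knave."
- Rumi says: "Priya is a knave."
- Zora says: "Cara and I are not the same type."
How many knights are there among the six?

3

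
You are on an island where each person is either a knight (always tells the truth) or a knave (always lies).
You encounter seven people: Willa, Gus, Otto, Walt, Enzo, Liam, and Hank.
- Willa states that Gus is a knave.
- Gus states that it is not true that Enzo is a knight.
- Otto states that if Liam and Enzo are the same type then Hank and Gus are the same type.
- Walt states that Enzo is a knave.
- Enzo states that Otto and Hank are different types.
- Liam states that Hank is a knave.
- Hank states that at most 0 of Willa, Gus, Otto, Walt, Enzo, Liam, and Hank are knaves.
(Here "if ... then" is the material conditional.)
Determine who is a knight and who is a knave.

As a knight, Willa's statement "Gus is a knave" should be true; it is.
Gus is a knave; "it is not true that Enzo is a knight" is false, as required.
As a knight, Otto's statement "if Liam and Enzo are the same type then Hank and Gus are the same type" should be true; it is.
As a knave, Walt's statement "Enzo is a knave" should be false; it is.
Since Enzo is a knight, "Otto and Hank are different types" needs to be true, which holds.
Liam is a knight; "Hank is a knave" is true, as required.
Hank is a knave; "at most 0 of Willa, Gus, Otto, Walt, Enzo, Liam, and Hank are knaves" is false, as required.

Knights: Willa, Otto, Enzo, and Liam. Knaves: Gus, Walt, and Hank.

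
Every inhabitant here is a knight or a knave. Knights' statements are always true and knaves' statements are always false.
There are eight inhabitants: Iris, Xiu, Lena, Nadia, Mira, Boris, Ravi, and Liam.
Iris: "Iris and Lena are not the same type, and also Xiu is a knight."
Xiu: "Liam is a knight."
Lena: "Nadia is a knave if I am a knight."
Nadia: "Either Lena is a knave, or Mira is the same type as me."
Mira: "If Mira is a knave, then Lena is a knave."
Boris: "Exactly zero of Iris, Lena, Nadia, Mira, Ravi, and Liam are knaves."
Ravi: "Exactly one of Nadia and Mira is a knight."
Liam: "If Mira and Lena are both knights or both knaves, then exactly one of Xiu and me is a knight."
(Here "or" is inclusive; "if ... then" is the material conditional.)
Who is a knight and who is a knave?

Iris is a knave, Xiu is a knave, Lena is a knight, Nadia is a knave, Mira is a knight, Boris is a knave, Ravi is a knight, and Liam is a knave.

As a knave, Iris's statement "Iris and Lena are not the same type, and also Xiu is a knight" should be False; it is.
Xiu is a knave, so "Liam is a knight" must be False — and it is.
Lena is a knight; "Nadia is a knave if I am a knight" is True, as required.
Nadia is a knave, so "either Lena is a knave, or Mira is the same type as me" must be False — and it is.
As a knight, Mira's statement "if Mira is a knave, then Lena is a knave" should be True; it is.
Since Boris is a knave, "exactly zero of Iris, Lena, Nadia, Mira, Ravi, and Liam are knaves" needs to be False, which holds.
Ravi is a knight, so "exactly one of Nadia and Mira is a knight" must be True — and it is.
Liam (knave): "if Mira and Lena are both knights or both knaves, then exactly one of Xiu and me is a knight" — False. ✓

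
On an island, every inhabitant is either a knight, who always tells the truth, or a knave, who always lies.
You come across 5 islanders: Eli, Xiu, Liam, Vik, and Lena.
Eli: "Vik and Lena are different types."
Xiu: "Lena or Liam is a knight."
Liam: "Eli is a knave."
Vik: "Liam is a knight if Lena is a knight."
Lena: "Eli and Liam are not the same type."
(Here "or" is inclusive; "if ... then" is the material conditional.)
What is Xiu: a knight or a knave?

Xiu is a knight.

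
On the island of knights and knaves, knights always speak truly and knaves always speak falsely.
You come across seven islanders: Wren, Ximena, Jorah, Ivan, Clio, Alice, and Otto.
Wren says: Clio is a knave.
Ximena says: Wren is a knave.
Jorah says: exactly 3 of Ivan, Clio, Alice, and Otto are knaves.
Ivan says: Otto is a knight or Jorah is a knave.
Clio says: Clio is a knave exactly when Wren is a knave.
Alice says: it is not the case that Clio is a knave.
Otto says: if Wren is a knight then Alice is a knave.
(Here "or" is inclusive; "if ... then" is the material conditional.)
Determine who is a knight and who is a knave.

Wren is a knight, Ximena is a knave, Jorah is a knave, Ivan is a knight, Clio is a knave, Alice is a knave, and Otto is a knight.

Wren (knight): "Clio is a knave" — true. ✓
As a knave, Ximena's statement "Wren is a knave" should be False; it is.
Since Jorah is a knave, "exactly 3 of Ivan, Clio, Alice, and Otto are knaves" needs to be False, which holds.
Since Ivan is a knight, "Otto is a knight or Jorah is a knave" needs to be true, which holds.
Clio (knave): "Clio is a knave exactly when Wren is a knave" — False. ✓
Alice is a knave, so "it is not the case that Clio is a knave" must be False — and it is.
As a knight, Otto's statement "if Wren is a knight then Alice is a knave" should be true; it is.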